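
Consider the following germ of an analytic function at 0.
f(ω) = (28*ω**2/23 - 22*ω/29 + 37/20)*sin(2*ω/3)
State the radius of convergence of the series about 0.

The factor sin(2*ω/3) is entire and contributes no finite singular point.
The polynomial part has no poles.
No finite singular points: the Taylor series at 0 converges everywhere.

The radius of convergence is infinite.


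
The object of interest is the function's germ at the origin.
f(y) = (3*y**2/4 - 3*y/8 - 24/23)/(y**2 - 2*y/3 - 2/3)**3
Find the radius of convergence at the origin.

The radius of convergence is -1/3 + (1/3)*sqrt(7).

Denominator factor (y**2 - 2*y/3 - 2/3)^3: discriminant 28/9, real irrational roots 1/3 + (1/3)*sqrt(7) and 1/3 - (1/3)*sqrt(7); poles of order 3, moduli 1/3 + (1/3)*sqrt(7) and -1/3 + (1/3)*sqrt(7).
The radius of convergence is the smallest modulus among the singular points: -1/3 + (1/3)*sqrt(7).


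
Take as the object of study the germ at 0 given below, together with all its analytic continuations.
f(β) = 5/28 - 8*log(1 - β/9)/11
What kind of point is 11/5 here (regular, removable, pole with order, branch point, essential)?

The point is a regular point.

There is no denominator, hence no pole anywhere.
Branch term log(1 - β/(9)): argument at 11/5 is 34/45, nonzero, so 11/5 is not its branch point (a point on a principal cut is still regular for the continued germ).
So the germ continues analytically to 11/5.


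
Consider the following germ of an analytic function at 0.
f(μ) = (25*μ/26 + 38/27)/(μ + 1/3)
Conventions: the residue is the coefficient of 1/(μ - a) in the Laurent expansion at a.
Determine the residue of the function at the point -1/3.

The residue is 763/702.

At the order-1 pole -1/3 set g(μ) = (μ - (-1/3))*f(μ) = 25*μ/26 + 38/27.
Simple pole: residue = g(a) at a = -1/3, which is 763/702.


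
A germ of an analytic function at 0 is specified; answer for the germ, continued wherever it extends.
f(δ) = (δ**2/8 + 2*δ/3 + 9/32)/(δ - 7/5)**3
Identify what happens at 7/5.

The denominator factor δ - 7/5 vanishes at 7/5 and appears to the power 3; the numerator there equals 3503/2400, nonzero, and no other factor vanishes.
Hence a pole whose order is the multiplicity, 3.

The point is a pole of order 3.


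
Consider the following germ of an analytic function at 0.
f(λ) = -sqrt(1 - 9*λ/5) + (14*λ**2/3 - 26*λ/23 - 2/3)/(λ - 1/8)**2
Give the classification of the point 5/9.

The point is an algebraic (square-root) branch point.

The term (-1)*sqrt(1 - λ/(5/9)) has argument 1 - 5/9/(5/9) = 0 at 5/9: a square-root (algebraic, two-sheeted) branch point; the remaining terms are analytic or single-valued there.


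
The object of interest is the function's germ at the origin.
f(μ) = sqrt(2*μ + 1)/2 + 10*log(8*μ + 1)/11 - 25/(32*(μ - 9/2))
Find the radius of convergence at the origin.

Denominator factor (μ - 9/2): pole of order 1 at 9/2, modulus 9/2.
Branch term (1/2)*sqrt(1 - μ/(-1/2)): its argument vanishes at μ = -1/2, a square-root branch point, modulus 1/2.
Branch term (10/11)*log(1 - μ/(-1/8)): its argument vanishes at μ = -1/8, a logarithmic branch point, modulus 1/8.
The radius of convergence is the smallest modulus among the singular points: 1/8.

The radius of convergence is 1/8.


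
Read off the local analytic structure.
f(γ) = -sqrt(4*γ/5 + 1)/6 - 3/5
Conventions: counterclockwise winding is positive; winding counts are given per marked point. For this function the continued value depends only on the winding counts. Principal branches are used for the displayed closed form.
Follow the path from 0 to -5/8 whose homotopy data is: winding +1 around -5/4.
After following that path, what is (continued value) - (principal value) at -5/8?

Continued minus principal equals (1/6)*sqrt(2).

The rational part is single-valued and drops out of the difference; each branch term changes only by its own monodromy.
(-1/6)*sqrt(1 - γ/(-5/4)): winding +1 is odd, the square root flips sign, contributing -2*(-1/6)*sqrt(1 - (-5/8)/(-5/4)) = -2*(-1/6)*sqrt(1/2) = (1/6)*sqrt(2).
Summing the contributions at γ = -5/8 gives (1/6)*sqrt(2).


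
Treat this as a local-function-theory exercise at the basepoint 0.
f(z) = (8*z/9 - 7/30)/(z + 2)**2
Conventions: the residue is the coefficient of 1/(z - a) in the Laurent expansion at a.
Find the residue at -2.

At the order-2 pole -2 set g(z) = (z - (-2))^2*f(z) = 8*z/9 - 7/30.
Order-2 pole: residue = g'(a); g'(-2) = 8/9, so the residue is 8/9.

The residue is 8/9.


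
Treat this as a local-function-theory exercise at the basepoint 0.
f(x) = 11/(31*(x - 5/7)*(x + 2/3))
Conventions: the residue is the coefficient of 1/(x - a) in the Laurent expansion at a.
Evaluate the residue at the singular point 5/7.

At the order-1 pole 5/7 set g(x) = (x - (5/7))*f(x) = 11/(31*(x + 2/3)).
Simple pole: residue = g(a) at a = 5/7, which is 231/899.

The residue is 231/899.


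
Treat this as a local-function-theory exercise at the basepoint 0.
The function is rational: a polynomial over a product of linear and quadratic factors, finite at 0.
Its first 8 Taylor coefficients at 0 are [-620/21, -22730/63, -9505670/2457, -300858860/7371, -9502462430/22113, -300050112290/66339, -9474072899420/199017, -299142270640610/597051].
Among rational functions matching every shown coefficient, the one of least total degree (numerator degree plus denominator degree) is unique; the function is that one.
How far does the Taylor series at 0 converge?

No rational of total degree below 5 reproduces all 8 coefficients; solving the [2/3] Pade equations on them gives f(θ) = (-2*θ**2/39 - θ/2 + 31/7)/((θ - 3/4)*(θ**2 - 11*θ/5 + 1/5)), whose expansion matches every shown term.
Denominator factor (θ**2 - 11*θ/5 + 1/5): discriminant 101/25, real irrational roots 11/10 + (1/10)*sqrt(101) and 11/10 - (1/10)*sqrt(101); poles of order 1, moduli 11/10 + (1/10)*sqrt(101) and 11/10 - (1/10)*sqrt(101).
Denominator factor (θ - 3/4): pole of order 1 at 3/4, modulus 3/4.
The radius of convergence is the smallest modulus among the singular points: 11/10 - (1/10)*sqrt(101).

The radius of convergence is 11/10 - (1/10)*sqrt(101).


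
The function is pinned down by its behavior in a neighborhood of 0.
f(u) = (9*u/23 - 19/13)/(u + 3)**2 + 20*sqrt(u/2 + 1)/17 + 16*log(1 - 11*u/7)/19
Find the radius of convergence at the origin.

Denominator factor (u + 3)^2: pole of order 2 at -3, modulus 3.
Branch term (20/17)*sqrt(1 - u/(-2)): its argument vanishes at u = -2, a square-root branch point, modulus 2.
Branch term (16/19)*log(1 - u/(7/11)): its argument vanishes at u = 7/11, a logarithmic branch point, modulus 7/11.
The radius of convergence is the smallest modulus among the singular points: 7/11.

The radius of convergence is 7/11.


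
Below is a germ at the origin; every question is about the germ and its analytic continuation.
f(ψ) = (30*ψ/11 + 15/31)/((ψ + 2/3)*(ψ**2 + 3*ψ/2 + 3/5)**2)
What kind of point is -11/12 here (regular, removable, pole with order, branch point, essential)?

The point is a regular point.

Denominator factors: ψ**2 + 3*ψ/2 + 3/5 = 47/720 at ψ = -11/12; ψ + 2/3 = -1/4 at ψ = -11/12 — none vanishes.
So the germ continues analytically to -11/12.


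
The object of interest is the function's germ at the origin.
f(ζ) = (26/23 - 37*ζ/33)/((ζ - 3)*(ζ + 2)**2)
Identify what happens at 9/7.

The point is a regular point.

Denominator factors: ζ - 3 = -12/7 at ζ = 9/7; ζ + 2 = 23/7 at ζ = 9/7 — none vanishes.
So the germ continues analytically to 9/7.


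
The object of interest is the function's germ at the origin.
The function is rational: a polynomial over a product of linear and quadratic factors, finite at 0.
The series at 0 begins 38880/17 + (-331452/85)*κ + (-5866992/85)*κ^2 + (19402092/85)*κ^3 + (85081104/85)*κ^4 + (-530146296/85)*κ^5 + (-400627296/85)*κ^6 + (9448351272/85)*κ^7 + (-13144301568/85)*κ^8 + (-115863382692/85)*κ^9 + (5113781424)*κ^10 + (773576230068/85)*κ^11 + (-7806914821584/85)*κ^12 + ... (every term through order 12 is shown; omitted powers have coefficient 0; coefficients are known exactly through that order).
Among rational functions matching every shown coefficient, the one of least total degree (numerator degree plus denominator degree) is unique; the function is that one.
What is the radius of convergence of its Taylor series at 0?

No rational of total degree below 11 reproduces all 13 coefficients; solving the [1/10] Pade equations on them gives f(κ) = (27*κ/20 + 10/17)/((κ**2 + 1/3)**3*(κ**2 + κ/6 + 1/12)**2), whose expansion matches every shown term.
Denominator factor (κ**2 + κ/6 + 1/12)^2: discriminant -11/36, complex-conjugate roots (-1/12) + ((1/12)*sqrt(11))*i and (-1/12) - ((1/12)*sqrt(11))*i; poles of order 2, moduli (1/6)*sqrt(3) and (1/6)*sqrt(3).
Denominator factor (κ**2 + 1/3)^3: discriminant -4/3, complex-conjugate roots ((1/3)*sqrt(3))*i and -((1/3)*sqrt(3))*i; poles of order 3, moduli (1/3)*sqrt(3) and (1/3)*sqrt(3).
The radius of convergence is the smallest modulus among the singular points: (1/6)*sqrt(3).

The radius of convergence is (1/6)*sqrt(3).


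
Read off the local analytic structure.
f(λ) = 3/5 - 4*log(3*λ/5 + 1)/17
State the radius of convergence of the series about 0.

The radius of convergence is 5/3.

Branch term (-4/17)*log(1 - λ/(-5/3)): its argument vanishes at λ = -5/3, a logarithmic branch point, modulus 5/3.
The radius of convergence is the smallest modulus among the singular points: 5/3.


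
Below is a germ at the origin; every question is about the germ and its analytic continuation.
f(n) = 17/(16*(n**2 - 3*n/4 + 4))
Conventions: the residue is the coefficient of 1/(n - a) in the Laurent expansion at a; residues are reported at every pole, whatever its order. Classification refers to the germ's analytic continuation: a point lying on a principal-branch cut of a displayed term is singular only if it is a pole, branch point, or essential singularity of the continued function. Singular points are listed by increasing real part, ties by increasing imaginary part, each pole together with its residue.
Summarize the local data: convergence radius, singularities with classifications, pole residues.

Denominator factor (n**2 - 3*n/4 + 4): discriminant -247/16, complex-conjugate roots (3/8) + ((1/8)*sqrt(247))*i and (3/8) - ((1/8)*sqrt(247))*i; poles of order 1, moduli 2 and 2.
The radius of convergence is the smallest modulus among the singular points: 2.
The factor n**2 - 3*n/4 + 4 splits as (n - a)(n - a') with a = (3/8) - ((1/8)*sqrt(247))*i, a' = (3/8) + ((1/8)*sqrt(247))*i. At the order-1 pole a set g(n) = (n - a)*f(n) = [17/16] / (n - a').
Simple pole: residue = g(a) at a = (3/8) - ((1/8)*sqrt(247))*i, which is ((17/988)*sqrt(247))*i.
The factor n**2 - 3*n/4 + 4 splits as (n - a)(n - a') with a = (3/8) + ((1/8)*sqrt(247))*i, a' = (3/8) - ((1/8)*sqrt(247))*i. At the order-1 pole a set g(n) = (n - a)*f(n) = [17/16] / (n - a').
Simple pole: residue = g(a) at a = (3/8) + ((1/8)*sqrt(247))*i, which is -((17/988)*sqrt(247))*i.
List the singular points by increasing real part (a conjugate pair: the negative imaginary part first).

Radius of convergence at 0: 2.
At (3/8) - ((1/8)*sqrt(247))*i: a pole of order 1; residue ((17/988)*sqrt(247))*i.
At (3/8) + ((1/8)*sqrt(247))*i: a pole of order 1; residue -((17/988)*sqrt(247))*i.


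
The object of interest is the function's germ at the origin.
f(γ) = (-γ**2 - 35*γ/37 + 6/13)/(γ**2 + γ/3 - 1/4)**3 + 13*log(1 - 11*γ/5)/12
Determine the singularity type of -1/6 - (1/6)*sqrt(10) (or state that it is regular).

The denominator factor γ**2 + γ/3 - 1/4 vanishes at -1/6 - (1/6)*sqrt(10) and appears to the power 3; the numerator there equals 5431/17316 + (34/333)*sqrt(10), nonzero, and no other factor vanishes.
The branch terms are analytic at this point.
Hence a pole whose order is the multiplicity, 3.

The point is a pole of order 3.


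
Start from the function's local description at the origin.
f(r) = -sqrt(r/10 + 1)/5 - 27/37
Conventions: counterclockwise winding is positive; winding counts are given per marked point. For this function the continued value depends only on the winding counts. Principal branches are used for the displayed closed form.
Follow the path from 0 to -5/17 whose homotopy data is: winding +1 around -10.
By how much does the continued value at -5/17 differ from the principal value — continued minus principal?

Continued minus principal equals (1/85)*sqrt(1122).

The rational part is single-valued and drops out of the difference; each branch term changes only by its own monodromy.
(-1/5)*sqrt(1 - r/(-10)): winding +1 is odd, the square root flips sign, contributing -2*(-1/5)*sqrt(1 - (-5/17)/(-10)) = -2*(-1/5)*sqrt(33/34) = (1/85)*sqrt(1122).
Summing the contributions at r = -5/17 gives (1/85)*sqrt(1122).


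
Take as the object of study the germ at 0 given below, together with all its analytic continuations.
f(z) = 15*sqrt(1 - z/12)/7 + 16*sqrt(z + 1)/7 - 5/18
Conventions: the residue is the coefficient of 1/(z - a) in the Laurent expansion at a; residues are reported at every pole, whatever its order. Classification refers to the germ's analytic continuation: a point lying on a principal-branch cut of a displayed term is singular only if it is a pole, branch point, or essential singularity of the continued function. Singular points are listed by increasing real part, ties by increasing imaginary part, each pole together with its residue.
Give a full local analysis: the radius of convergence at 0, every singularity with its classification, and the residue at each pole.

Branch term (15/7)*sqrt(1 - z/(12)): its argument vanishes at z = 12, a square-root branch point, modulus 12.
Branch term (16/7)*sqrt(1 - z/(-1)): its argument vanishes at z = -1, a square-root branch point, modulus 1.
The radius of convergence is the smallest modulus among the singular points: 1.
List the singular points by increasing real part (a conjugate pair: the negative imaginary part first).

Radius of convergence at 0: 1.
At -1: an algebraic (square-root) branch point.
At 12: an algebraic (square-root) branch point.


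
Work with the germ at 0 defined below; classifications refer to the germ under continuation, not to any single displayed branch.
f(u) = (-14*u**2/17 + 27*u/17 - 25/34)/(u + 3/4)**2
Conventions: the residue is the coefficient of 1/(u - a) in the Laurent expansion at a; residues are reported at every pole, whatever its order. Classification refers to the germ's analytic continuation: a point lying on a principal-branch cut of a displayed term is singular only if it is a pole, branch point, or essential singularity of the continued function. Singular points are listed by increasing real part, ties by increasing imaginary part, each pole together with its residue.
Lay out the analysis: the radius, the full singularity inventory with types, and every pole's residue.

Radius of convergence at 0: 3/4.
At -3/4: a pole of order 2; residue 48/17.

Denominator factor (u + 3/4)^2: pole of order 2 at -3/4, modulus 3/4.
The radius of convergence is the smallest modulus among the singular points: 3/4.
At the order-2 pole -3/4 set g(u) = (u - (-3/4))^2*f(u) = -14*u**2/17 + 27*u/17 - 25/34.
Order-2 pole: residue = g'(a); g'(-3/4) = 48/17, so the residue is 48/17.


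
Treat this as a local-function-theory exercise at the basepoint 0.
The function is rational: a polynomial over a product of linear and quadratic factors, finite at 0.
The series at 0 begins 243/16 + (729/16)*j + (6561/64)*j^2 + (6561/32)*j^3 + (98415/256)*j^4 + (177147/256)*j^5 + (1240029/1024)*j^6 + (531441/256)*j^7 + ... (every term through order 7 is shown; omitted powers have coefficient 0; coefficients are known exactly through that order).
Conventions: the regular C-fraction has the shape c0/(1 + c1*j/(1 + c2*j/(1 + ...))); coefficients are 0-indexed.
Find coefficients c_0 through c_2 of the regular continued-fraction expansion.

Taylor coefficients (read off): a_0 = 243/16, a_1 = 729/16, a_2 = 6561/64.
c0 = a_0 = 243/16. Peel one level at a time: if S = 1 + c*j/S' with S'(0) = 1, then c is the j-coefficient of S and S' = c*j/(S - 1).
S_1 = c0/f = 1 + (-3)*j + (9/4)*j^2 + ...; c1 = -3.
S_2 = c1*j/(S_1 - 1) = 1 + (3/4)*j + ...; c2 = 3/4.

The regular C-fraction coefficients are [243/16, -3, 3/4].


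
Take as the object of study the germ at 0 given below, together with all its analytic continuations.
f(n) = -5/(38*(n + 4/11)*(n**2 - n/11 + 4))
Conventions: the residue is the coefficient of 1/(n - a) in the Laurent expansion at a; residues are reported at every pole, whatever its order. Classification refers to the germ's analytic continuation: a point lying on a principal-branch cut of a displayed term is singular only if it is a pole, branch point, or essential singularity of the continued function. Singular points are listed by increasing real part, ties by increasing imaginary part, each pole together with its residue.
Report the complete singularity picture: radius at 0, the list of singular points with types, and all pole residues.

Radius of convergence at 0: 4/11.
At -4/11: a pole of order 1; residue -605/19152.
At (1/22) - ((3/22)*sqrt(215))*i: a pole of order 1; residue (605/38304) - ((121/549024)*sqrt(215))*i.
At (1/22) + ((3/22)*sqrt(215))*i: a pole of order 1; residue (605/38304) + ((121/549024)*sqrt(215))*i.


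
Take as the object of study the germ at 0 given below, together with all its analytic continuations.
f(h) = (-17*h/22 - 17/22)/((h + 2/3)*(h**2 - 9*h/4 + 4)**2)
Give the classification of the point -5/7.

Denominator factors: h**2 - 9*h/4 + 4 = 1199/196 at h = -5/7; h + 2/3 = -1/21 at h = -5/7 — none vanishes.
So the germ continues analytically to -5/7.

The point is a regular point.


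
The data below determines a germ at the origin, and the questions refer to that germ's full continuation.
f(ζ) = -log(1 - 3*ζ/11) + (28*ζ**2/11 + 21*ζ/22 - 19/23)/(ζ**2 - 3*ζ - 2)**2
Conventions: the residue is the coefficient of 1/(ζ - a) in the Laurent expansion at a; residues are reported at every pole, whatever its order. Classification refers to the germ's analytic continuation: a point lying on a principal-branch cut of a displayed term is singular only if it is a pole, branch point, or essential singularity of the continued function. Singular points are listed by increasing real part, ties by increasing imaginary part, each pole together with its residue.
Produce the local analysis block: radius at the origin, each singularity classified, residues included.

Radius of convergence at 0: -3/2 + (1/2)*sqrt(17).
At 3/2 - (1/2)*sqrt(17): a pole of order 2; residue -(267/8602)*sqrt(17).
At 3/2 + (1/2)*sqrt(17): a pole of order 2; residue (267/8602)*sqrt(17).
At 11/3: a logarithmic branch point.

Denominator factor (ζ**2 - 3*ζ - 2)^2: discriminant 17, real irrational roots 3/2 + (1/2)*sqrt(17) and 3/2 - (1/2)*sqrt(17); poles of order 2, moduli 3/2 + (1/2)*sqrt(17) and -3/2 + (1/2)*sqrt(17).
Branch term (-1)*log(1 - ζ/(11/3)): its argument vanishes at ζ = 11/3, a logarithmic branch point, modulus 11/3.
The radius of convergence is the smallest modulus among the singular points: -3/2 + (1/2)*sqrt(17).
The branch term is analytic at 3/2 - (1/2)*sqrt(17) and contributes nothing to the residue; only the rational part matters.
The factor ζ**2 - 3*ζ - 2 splits as (ζ - a)(ζ - a') with a = 3/2 - (1/2)*sqrt(17), a' = 3/2 + (1/2)*sqrt(17). At the order-2 pole a set g(ζ) = (ζ - a)^2*(rational part) = [28*ζ**2/11 + 21*ζ/22 - 19/23] / (ζ - a')^2.
Order-2 pole: residue = g'(a); g'(3/2 - (1/2)*sqrt(17)) = -(267/8602)*sqrt(17), so the residue is -(267/8602)*sqrt(17).
The branch term is analytic at 3/2 + (1/2)*sqrt(17) and contributes nothing to the residue; only the rational part matters.
The factor ζ**2 - 3*ζ - 2 splits as (ζ - a)(ζ - a') with a = 3/2 + (1/2)*sqrt(17), a' = 3/2 - (1/2)*sqrt(17). At the order-2 pole a set g(ζ) = (ζ - a)^2*(rational part) = [28*ζ**2/11 + 21*ζ/22 - 19/23] / (ζ - a')^2.
Order-2 pole: residue = g'(a); g'(3/2 + (1/2)*sqrt(17)) = (267/8602)*sqrt(17), so the residue is (267/8602)*sqrt(17).
List the singular points by increasing real part (a conjugate pair: the negative imaginary part first).


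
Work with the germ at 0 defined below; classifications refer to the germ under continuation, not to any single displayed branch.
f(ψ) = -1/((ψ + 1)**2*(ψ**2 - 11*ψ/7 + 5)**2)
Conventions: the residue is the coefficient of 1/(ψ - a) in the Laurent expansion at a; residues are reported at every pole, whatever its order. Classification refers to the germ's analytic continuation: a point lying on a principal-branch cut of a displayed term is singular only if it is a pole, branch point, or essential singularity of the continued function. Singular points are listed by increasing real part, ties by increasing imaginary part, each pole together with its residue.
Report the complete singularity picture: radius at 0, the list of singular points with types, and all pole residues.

Radius of convergence at 0: 1.
At -1: a pole of order 2; residue -2450/148877.
At (11/14) - ((1/14)*sqrt(859))*i: a pole of order 2; residue (1225/148877) - ((8564171/109853509637)*sqrt(859))*i.
At (11/14) + ((1/14)*sqrt(859))*i: a pole of order 2; residue (1225/148877) + ((8564171/109853509637)*sqrt(859))*i.


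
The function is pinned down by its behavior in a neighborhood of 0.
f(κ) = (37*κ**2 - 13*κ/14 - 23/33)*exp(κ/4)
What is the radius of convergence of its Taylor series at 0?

The radius of convergence is infinite.

The factor exp(κ/4) is entire and contributes no finite singular point.
The polynomial part has no poles.
No finite singular points: the Taylor series at 0 converges everywhere.


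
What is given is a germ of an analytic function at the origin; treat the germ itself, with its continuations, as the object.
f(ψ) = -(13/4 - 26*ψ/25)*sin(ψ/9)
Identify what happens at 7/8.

There is no denominator, hence no pole anywhere.
The factor -sin(ψ/9) is entire.
So the germ continues analytically to 7/8.

The point is a regular point.


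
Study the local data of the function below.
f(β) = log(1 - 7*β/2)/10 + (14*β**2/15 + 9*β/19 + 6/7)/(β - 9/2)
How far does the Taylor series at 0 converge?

The radius of convergence is 2/7.

Denominator factor (β - 9/2): pole of order 1 at 9/2, modulus 9/2.
Branch term (1/10)*log(1 - β/(2/7)): its argument vanishes at β = 2/7, a logarithmic branch point, modulus 2/7.
The radius of convergence is the smallest modulus among the singular points: 2/7.


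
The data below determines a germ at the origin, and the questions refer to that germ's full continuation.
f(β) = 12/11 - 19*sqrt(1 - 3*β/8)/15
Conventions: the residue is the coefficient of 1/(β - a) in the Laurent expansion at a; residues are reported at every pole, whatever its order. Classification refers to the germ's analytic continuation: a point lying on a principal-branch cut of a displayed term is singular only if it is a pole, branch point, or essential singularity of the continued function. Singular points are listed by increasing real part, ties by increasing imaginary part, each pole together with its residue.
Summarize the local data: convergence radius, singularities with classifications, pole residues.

Branch term (-19/15)*sqrt(1 - β/(8/3)): its argument vanishes at β = 8/3, a square-root branch point, modulus 8/3.
The radius of convergence is the smallest modulus among the singular points: 8/3.

Radius of convergence at 0: 8/3.
At 8/3: an algebraic (square-root) branch point.


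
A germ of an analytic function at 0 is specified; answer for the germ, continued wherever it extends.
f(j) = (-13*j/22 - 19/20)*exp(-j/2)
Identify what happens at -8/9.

The point is a regular point.

There is no denominator, hence no pole anywhere.
The factor exp(-j/2) is entire.
So the germ continues analytically to -8/9.


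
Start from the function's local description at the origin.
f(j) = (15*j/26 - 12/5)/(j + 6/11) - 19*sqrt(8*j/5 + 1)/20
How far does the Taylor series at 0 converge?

The radius of convergence is 6/11.

Denominator factor (j + 6/11): pole of order 1 at -6/11, modulus 6/11.
Branch term (-19/20)*sqrt(1 - j/(-5/8)): its argument vanishes at j = -5/8, a square-root branch point, modulus 5/8.
The radius of convergence is the smallest modulus among the singular points: 6/11.


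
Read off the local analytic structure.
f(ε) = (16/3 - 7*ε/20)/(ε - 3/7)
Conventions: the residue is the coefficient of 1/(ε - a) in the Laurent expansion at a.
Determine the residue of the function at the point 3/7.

At the order-1 pole 3/7 set g(ε) = (ε - (3/7))*f(ε) = 16/3 - 7*ε/20.
Simple pole: residue = g(a) at a = 3/7, which is 311/60.

The residue is 311/60.


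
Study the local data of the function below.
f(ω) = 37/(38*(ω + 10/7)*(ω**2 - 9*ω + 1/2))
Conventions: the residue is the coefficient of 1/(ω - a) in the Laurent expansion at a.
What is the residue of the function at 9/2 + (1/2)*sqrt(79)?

The factor ω**2 - 9*ω + 1/2 splits as (ω - a)(ω - a') with a = 9/2 + (1/2)*sqrt(79), a' = 9/2 - (1/2)*sqrt(79). At the order-1 pole a set g(ω) = (ω - a)*f(ω) = [37/(38*(ω + 10/7))] / (ω - a').
Simple pole: residue = g(a) at a = 9/2 + (1/2)*sqrt(79), which is -1813/57342 + (21497/4530018)*sqrt(79).

The residue is -1813/57342 + (21497/4530018)*sqrt(79).


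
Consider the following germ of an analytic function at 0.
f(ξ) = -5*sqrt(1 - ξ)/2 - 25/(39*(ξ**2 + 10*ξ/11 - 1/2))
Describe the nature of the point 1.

The point is an algebraic (square-root) branch point.

The term (-5/2)*sqrt(1 - ξ/(1)) has argument 1 - 1/(1) = 0 at 1: a square-root (algebraic, two-sheeted) branch point; the remaining terms are analytic or single-valued there.


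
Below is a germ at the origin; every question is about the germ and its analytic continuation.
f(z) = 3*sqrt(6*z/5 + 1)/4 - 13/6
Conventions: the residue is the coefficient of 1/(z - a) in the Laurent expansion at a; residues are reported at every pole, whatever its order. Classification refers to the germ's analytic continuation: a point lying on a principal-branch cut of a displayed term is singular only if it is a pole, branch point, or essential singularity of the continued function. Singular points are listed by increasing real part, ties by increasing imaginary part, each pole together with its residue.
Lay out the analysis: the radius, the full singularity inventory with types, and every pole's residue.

Radius of convergence at 0: 5/6.
At -5/6: an algebraic (square-root) branch point.

Branch term (3/4)*sqrt(1 - z/(-5/6)): its argument vanishes at z = -5/6, a square-root branch point, modulus 5/6.
The radius of convergence is the smallest modulus among the singular points: 5/6.


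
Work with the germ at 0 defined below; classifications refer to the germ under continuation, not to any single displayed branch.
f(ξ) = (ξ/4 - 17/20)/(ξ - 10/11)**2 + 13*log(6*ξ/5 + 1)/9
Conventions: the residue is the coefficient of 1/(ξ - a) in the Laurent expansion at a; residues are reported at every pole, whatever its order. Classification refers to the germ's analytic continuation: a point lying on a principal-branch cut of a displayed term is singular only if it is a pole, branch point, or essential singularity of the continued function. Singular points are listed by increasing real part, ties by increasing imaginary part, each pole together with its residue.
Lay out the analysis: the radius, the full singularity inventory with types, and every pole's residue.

Radius of convergence at 0: 5/6.
At -5/6: a logarithmic branch point.
At 10/11: a pole of order 2; residue 1/4.

Denominator factor (ξ - 10/11)^2: pole of order 2 at 10/11, modulus 10/11.
Branch term (13/9)*log(1 - ξ/(-5/6)): its argument vanishes at ξ = -5/6, a logarithmic branch point, modulus 5/6.
The radius of convergence is the smallest modulus among the singular points: 5/6.
The branch term is analytic at 10/11 and contributes nothing to the residue; only the rational part matters.
At the order-2 pole 10/11 set g(ξ) = (ξ - (10/11))^2*(rational part) = ξ/4 - 17/20.
Order-2 pole: residue = g'(a); g'(10/11) = 1/4, so the residue is 1/4.
List the singular points by increasing real part (a conjugate pair: the negative imaginary part first).


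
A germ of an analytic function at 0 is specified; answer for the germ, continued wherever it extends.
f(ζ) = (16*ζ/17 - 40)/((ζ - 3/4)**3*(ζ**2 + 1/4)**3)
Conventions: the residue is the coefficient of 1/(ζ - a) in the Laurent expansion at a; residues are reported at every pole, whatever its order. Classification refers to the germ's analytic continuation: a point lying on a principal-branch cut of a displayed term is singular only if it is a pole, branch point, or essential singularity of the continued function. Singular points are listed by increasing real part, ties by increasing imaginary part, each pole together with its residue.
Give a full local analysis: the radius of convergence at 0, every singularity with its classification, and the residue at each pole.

Radius of convergence at 0: 1/2.
At -(1/2)*i: a pole of order 3; residue (3905028096/6311981) + (4544646144/6311981)*i.
At (1/2)*i: a pole of order 3; residue (3905028096/6311981) - (4544646144/6311981)*i.
At 3/4: a pole of order 3; residue -7810056192/6311981.


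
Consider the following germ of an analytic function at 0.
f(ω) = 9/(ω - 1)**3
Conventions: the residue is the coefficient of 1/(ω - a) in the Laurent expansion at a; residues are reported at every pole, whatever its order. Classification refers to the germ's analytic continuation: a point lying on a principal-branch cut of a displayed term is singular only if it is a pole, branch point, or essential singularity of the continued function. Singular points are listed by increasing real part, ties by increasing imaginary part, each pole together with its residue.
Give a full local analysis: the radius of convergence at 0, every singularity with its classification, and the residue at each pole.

Denominator factor (ω - 1)^3: pole of order 3 at 1, modulus 1.
The radius of convergence is the smallest modulus among the singular points: 1.
At the order-3 pole 1 set g(ω) = (ω - (1))^3*f(ω) = 9.
Order-3 pole: residue = g''(a)/2; g''(1) = 0, so the residue is 0.

Radius of convergence at 0: 1.
At 1: a pole of order 3; residue 0.


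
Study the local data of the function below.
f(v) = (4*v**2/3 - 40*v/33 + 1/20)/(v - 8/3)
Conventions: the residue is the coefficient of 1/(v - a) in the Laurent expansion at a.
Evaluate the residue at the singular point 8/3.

The residue is 37417/5940.

At the order-1 pole 8/3 set g(v) = (v - (8/3))*f(v) = 4*v**2/3 - 40*v/33 + 1/20.
Simple pole: residue = g(a) at a = 8/3, which is 37417/5940.


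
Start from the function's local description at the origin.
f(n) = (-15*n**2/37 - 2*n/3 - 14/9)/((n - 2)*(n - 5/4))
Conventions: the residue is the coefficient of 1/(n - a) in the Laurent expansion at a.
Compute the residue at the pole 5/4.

At the order-1 pole 5/4 set g(n) = (n - (5/4))*f(n) = (-15*n**2/37 - 2*n/3 - 14/9)/(n - 2).
Simple pole: residue = g(a) at a = 5/4, which is 16103/3996.

The residue is 16103/3996.


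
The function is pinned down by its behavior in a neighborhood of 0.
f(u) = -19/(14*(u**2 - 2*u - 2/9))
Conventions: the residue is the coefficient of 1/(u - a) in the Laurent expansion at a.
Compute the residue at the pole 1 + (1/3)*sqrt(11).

The factor u**2 - 2*u - 2/9 splits as (u - a)(u - a') with a = 1 + (1/3)*sqrt(11), a' = 1 - (1/3)*sqrt(11). At the order-1 pole a set g(u) = (u - a)*f(u) = [-19/14] / (u - a').
Simple pole: residue = g(a) at a = 1 + (1/3)*sqrt(11), which is -(57/308)*sqrt(11).

The residue is -(57/308)*sqrt(11).


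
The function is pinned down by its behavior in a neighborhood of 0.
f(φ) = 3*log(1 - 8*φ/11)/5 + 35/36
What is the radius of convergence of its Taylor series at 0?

The radius of convergence is 11/8.

Branch term (3/5)*log(1 - φ/(11/8)): its argument vanishes at φ = 11/8, a logarithmic branch point, modulus 11/8.
The radius of convergence is the smallest modulus among the singular points: 11/8.


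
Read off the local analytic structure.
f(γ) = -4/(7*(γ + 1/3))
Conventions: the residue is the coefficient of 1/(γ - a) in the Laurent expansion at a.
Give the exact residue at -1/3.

At the order-1 pole -1/3 set g(γ) = (γ - (-1/3))*f(γ) = -4/7.
Simple pole: residue = g(a) at a = -1/3, which is -4/7.

The residue is -4/7.


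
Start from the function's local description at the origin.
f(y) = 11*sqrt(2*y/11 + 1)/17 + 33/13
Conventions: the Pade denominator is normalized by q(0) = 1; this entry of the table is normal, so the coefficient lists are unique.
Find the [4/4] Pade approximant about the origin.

The Pade approximant has numerator coefficients [704/221, 237/221, 279/2431, 225/53482, 21/588302]; denominator coefficients [1, 7/22, 15/484, 5/5324, 1/234256].

Taylor coefficients needed (expand at 0): a_0 = 704/221, a_1 = 1/17, a_2 = -1/374, a_3 = 1/4114, a_4 = -5/181016, a_5 = 7/1991176, a_6 = -21/43805872, a_7 = 3/43805872, a_8 = -39/3854916736.
Write the denominator as Q(y) = 1 + q1*y + q2*y^2 + q3*y^3 + q4*y^4. Requiring Q*f - P = O(y^9) with deg P <= 4 kills the coefficients of y^5..y^8 in Q*f:
  y^5: a_5 + q1*a_4 + q2*a_3 + q3*a_2 + q4*a_1 = 0, i.e. 7/1991176 + (-5/181016)*q1 + (1/4114)*q2 + (-1/374)*q3 + (1/17)*q4 = 0.
  y^6: a_6 + q1*a_5 + q2*a_4 + q3*a_3 + q4*a_2 = 0, i.e. -21/43805872 + (7/1991176)*q1 + (-5/181016)*q2 + (1/4114)*q3 + (-1/374)*q4 = 0.
  y^7: a_7 + q1*a_6 + q2*a_5 + q3*a_4 + q4*a_3 = 0, i.e. 3/43805872 + (-21/43805872)*q1 + (7/1991176)*q2 + (-5/181016)*q3 + (1/4114)*q4 = 0.
  y^8: a_8 + q1*a_7 + q2*a_6 + q3*a_5 + q4*a_4 = 0, i.e. -39/3854916736 + (3/43805872)*q1 + (-21/43805872)*q2 + (7/1991176)*q3 + (-5/181016)*q4 = 0.
Solving this linear system: q1 = 7/22, q2 = 15/484, q3 = 5/5324, q4 = 1/234256.
The numerator is Q*f truncated at degree 4: P0 = a_0 = 704/221; P1 = a_1 + q1*a_0 = 237/221; P2 = a_2 + q1*a_1 + q2*a_0 = 279/2431; P3 = a_3 + q1*a_2 + q2*a_1 + q3*a_0 = 225/53482; P4 = a_4 + q1*a_3 + q2*a_2 + q3*a_1 + q4*a_0 = 21/588302.


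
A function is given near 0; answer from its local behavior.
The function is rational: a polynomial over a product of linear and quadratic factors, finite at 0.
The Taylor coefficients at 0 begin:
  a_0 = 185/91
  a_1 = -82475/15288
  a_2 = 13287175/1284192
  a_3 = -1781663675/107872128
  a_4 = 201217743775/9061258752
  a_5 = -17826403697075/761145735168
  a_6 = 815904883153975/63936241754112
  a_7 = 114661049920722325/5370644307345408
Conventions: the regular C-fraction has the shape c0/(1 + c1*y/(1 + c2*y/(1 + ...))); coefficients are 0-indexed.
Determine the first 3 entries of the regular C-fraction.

The regular C-fraction coefficients are [185/91, 16495/6216, -718427/976504].

Taylor coefficients (read off): a_0 = 185/91, a_1 = -82475/15288, a_2 = 13287175/1284192.
c0 = a_0 = 185/91. Peel one level at a time: if S = 1 + c*y/S' with S'(0) = 1, then c is the y-coefficient of S and S' = c*y/(S - 1).
S_1 = c0/f = 1 + (16495/6216)*y + (3592135/1839936)*y^2 + ...; c1 = 16495/6216.
S_2 = c1*y/(S_1 - 1) = 1 + (-718427/976504)*y + ...; c2 = -718427/976504.


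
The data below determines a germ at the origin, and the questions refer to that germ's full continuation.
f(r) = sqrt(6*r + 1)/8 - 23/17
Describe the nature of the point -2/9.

The point is a regular point.

There is no denominator, hence no pole anywhere.
Branch term sqrt(1 - r/(-1/6)): argument at -2/9 is -1/3, nonzero, so -2/9 is not its branch point (a point on a principal cut is still regular for the continued germ).
So the germ continues analytically to -2/9.


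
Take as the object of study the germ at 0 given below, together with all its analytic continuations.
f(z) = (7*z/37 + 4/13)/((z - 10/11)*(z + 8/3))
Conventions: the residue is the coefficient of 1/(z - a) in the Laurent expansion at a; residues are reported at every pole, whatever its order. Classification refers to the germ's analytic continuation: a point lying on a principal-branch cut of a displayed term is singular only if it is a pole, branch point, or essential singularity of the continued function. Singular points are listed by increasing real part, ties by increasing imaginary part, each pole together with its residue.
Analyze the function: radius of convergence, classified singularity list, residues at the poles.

Denominator factor (z - 10/11): pole of order 1 at 10/11, modulus 10/11.
Denominator factor (z + 8/3): pole of order 1 at -8/3, modulus 8/3.
The radius of convergence is the smallest modulus among the singular points: 10/11.
At the order-1 pole -8/3 set g(z) = (z - (-8/3))*f(z) = (7*z/37 + 4/13)/(z - 10/11).
Simple pole: residue = g(a) at a = -8/3, which is 1562/28379.
At the order-1 pole 10/11 set g(z) = (z - (10/11))*f(z) = (7*z/37 + 4/13)/(z + 8/3).
Simple pole: residue = g(a) at a = 10/11, which is 3807/28379.
List the singular points by increasing real part (a conjugate pair: the negative imaginary part first).

Radius of convergence at 0: 10/11.
At -8/3: a pole of order 1; residue 1562/28379.
At 10/11: a pole of order 1; residue 3807/28379.


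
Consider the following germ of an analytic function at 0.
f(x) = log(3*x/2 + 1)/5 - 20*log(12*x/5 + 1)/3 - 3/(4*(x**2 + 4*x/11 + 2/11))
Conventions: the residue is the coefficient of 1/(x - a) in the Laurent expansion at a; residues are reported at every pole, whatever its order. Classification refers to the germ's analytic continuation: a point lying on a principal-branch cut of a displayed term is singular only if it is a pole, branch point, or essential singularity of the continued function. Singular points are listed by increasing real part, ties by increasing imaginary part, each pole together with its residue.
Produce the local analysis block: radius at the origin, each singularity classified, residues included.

Denominator factor (x**2 + 4*x/11 + 2/11): discriminant -72/121, complex-conjugate roots (-2/11) + ((3/11)*sqrt(2))*i and (-2/11) - ((3/11)*sqrt(2))*i; poles of order 1, moduli (1/11)*sqrt(22) and (1/11)*sqrt(22).
Branch term (1/5)*log(1 - x/(-2/3)): its argument vanishes at x = -2/3, a logarithmic branch point, modulus 2/3.
Branch term (-20/3)*log(1 - x/(-5/12)): its argument vanishes at x = -5/12, a logarithmic branch point, modulus 5/12.
The radius of convergence is the smallest modulus among the singular points: 5/12.
The branch terms are analytic at (-2/11) - ((3/11)*sqrt(2))*i and contribute nothing to the residue; only the rational part matters.
The factor x**2 + 4*x/11 + 2/11 splits as (x - a)(x - a') with a = (-2/11) - ((3/11)*sqrt(2))*i, a' = (-2/11) + ((3/11)*sqrt(2))*i. At the order-1 pole a set g(x) = (x - a)*(rational part) = [-3/4] / (x - a').
Simple pole: residue = g(a) at a = (-2/11) - ((3/11)*sqrt(2))*i, which is -((11/16)*sqrt(2))*i.
The branch terms are analytic at (-2/11) + ((3/11)*sqrt(2))*i and contribute nothing to the residue; only the rational part matters.
The factor x**2 + 4*x/11 + 2/11 splits as (x - a)(x - a') with a = (-2/11) + ((3/11)*sqrt(2))*i, a' = (-2/11) - ((3/11)*sqrt(2))*i. At the order-1 pole a set g(x) = (x - a)*(rational part) = [-3/4] / (x - a').
Simple pole: residue = g(a) at a = (-2/11) + ((3/11)*sqrt(2))*i, which is ((11/16)*sqrt(2))*i.
List the singular points by increasing real part (a conjugate pair: the negative imaginary part first).

Radius of convergence at 0: 5/12.
At -2/3: a logarithmic branch point.
At -5/12: a logarithmic branch point.
At (-2/11) - ((3/11)*sqrt(2))*i: a pole of order 1; residue -((11/16)*sqrt(2))*i.
At (-2/11) + ((3/11)*sqrt(2))*i: a pole of order 1; residue ((11/16)*sqrt(2))*i.


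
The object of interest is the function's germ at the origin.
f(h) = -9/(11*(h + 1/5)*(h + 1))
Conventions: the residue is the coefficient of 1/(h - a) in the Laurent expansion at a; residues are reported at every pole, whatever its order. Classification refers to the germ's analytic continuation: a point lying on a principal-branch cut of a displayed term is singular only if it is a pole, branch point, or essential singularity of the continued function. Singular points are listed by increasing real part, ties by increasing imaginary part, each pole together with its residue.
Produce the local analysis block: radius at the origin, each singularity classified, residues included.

Radius of convergence at 0: 1/5.
At -1: a pole of order 1; residue 45/44.
At -1/5: a pole of order 1; residue -45/44.

Denominator factor (h + 1/5): pole of order 1 at -1/5, modulus 1/5.
Denominator factor (h + 1): pole of order 1 at -1, modulus 1.
The radius of convergence is the smallest modulus among the singular points: 1/5.
At the order-1 pole -1 set g(h) = (h - (-1))*f(h) = -9/(11*(h + 1/5)).
Simple pole: residue = g(a) at a = -1, which is 45/44.
At the order-1 pole -1/5 set g(h) = (h - (-1/5))*f(h) = -9/(11*(h + 1)).
Simple pole: residue = g(a) at a = -1/5, which is -45/44.
List the singular points by increasing real part (a conjugate pair: the negative imaginary part first).
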